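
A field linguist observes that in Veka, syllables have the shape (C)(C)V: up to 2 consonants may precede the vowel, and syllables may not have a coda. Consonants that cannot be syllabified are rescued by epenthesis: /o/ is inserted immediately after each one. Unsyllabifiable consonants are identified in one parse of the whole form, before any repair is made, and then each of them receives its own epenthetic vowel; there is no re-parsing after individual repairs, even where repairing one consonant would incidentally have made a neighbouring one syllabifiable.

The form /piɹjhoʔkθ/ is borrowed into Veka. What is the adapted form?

Syllabifying with onset maximization leaves /ɹ/, /ʔ/, /k/, /θ/ stranded (no codas are permitted; onsets may contain at most 2 consonants).
Inserting the epenthetic vowel yields /ɹ/ → /ɹo/, /ʔ/ → /ʔo/, /k/ → /ko/, /θ/ → /θo/.

piɹojhoʔokoθo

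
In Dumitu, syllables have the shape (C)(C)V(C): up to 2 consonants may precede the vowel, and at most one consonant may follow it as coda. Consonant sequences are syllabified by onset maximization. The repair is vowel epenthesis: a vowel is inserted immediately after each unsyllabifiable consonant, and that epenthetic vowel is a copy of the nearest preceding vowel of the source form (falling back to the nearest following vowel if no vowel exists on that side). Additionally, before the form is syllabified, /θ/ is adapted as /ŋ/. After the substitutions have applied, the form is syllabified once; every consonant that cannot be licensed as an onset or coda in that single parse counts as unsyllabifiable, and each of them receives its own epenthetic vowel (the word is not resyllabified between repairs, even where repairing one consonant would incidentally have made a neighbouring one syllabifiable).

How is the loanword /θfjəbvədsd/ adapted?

ŋəfjəbvədsədə

Substitution: /θ/ → /ŋ/, giving /ŋfjəbvədsd/.
Syllabifying with onset maximization leaves /ŋ/, /s/, /d/ stranded (at most one coda consonant is licensed; onsets may contain at most 2 consonants).
Inserting the epenthetic vowel yields /ŋ/ → /ŋə/, /s/ → /sə/, /d/ → /də/.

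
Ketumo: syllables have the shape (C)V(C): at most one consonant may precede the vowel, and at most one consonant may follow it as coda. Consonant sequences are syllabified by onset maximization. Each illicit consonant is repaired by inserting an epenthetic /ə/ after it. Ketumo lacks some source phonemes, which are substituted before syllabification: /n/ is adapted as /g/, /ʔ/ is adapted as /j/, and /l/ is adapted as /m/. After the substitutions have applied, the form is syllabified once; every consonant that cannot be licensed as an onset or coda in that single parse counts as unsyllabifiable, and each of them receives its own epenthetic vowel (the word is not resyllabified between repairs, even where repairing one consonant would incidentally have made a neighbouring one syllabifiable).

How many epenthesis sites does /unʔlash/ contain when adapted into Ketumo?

After substitution the input is /ugjmash/.
The unsyllabifiable consonants are /j/, /h/; each receives one epenthetic vowel.

2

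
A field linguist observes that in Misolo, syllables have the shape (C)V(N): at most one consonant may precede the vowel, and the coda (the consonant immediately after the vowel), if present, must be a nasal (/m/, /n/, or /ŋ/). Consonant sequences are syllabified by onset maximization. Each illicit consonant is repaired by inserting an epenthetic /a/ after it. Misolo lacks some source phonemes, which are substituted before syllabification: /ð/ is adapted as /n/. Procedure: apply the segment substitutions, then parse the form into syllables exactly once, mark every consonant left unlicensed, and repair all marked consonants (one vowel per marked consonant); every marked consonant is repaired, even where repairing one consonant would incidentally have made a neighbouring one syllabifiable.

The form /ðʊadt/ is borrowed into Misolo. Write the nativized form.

nʊadata

Substitution: /ð/ → /n/, giving /nʊadt/.
Syllabifying with onset maximization leaves /d/, /t/ stranded (only a nasal (/m/, /n/, or /ŋ/) is licensed in coda position; onsets are limited to one consonant).
Each unlicensed consonant becomes the onset of a new syllable: /d/ → /da/, /t/ → /ta/.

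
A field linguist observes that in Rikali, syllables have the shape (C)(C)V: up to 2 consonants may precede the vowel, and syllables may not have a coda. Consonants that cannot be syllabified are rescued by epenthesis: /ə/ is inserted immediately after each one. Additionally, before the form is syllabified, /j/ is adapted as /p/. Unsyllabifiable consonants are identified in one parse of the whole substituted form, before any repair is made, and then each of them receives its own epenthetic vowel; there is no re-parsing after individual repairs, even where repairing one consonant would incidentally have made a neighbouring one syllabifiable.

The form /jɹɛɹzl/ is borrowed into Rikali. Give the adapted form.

Substitution: /j/ → /p/, giving /pɹɛɹzl/.
Under (C)(C)V, the unsyllabifiable consonants are /ɹ/, /z/, /l/ (no codas are permitted; onsets may contain at most 2 consonants).
Inserting the epenthetic vowel yields /ɹ/ → /ɹə/, /z/ → /zə/, /l/ → /lə/.

pɹɛɹəzələ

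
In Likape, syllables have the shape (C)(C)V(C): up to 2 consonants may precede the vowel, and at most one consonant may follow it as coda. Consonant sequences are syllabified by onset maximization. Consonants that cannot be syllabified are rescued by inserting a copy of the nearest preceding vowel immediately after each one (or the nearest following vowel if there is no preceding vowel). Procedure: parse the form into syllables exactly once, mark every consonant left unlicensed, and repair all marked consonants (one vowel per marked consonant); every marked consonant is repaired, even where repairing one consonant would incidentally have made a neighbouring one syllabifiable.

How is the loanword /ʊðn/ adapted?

The consonants /n/ cannot be parsed into a legal (C)(C)V(C) syllable (at most one coda consonant is licensed; onsets may contain at most 2 consonants).
Epenthesis after each stranded consonant: /n/ → /nʊ/.

ʊðnʊ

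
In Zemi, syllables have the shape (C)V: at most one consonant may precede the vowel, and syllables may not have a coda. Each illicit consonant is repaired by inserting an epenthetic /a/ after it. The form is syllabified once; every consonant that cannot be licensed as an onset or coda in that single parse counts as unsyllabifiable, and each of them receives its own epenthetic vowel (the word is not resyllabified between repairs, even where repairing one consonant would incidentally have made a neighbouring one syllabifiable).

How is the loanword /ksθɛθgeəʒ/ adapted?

kasaθɛθageəʒa

The consonants /k/, /s/, /θ/, /ʒ/ cannot be parsed into a legal (C)V syllable (no codas are permitted; onsets are limited to one consonant).
Epenthesis after each stranded consonant: /k/ → /ka/, /s/ → /sa/, /θ/ → /θa/, /ʒ/ → /ʒa/.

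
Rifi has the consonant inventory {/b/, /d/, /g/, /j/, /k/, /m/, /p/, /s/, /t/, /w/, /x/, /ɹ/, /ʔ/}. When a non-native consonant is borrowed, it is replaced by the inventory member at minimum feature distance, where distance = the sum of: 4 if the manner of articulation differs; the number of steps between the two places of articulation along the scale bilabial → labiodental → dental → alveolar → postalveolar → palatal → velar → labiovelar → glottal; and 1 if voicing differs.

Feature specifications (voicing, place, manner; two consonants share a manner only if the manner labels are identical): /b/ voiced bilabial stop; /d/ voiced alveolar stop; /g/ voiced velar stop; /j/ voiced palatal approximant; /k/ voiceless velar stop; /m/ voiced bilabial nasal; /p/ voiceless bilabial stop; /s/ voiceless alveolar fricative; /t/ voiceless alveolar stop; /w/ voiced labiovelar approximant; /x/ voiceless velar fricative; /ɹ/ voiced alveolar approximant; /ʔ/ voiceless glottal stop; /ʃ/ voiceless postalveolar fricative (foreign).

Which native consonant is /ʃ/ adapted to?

/s/ is closest: same manner (fricative), place distance 1 (postalveolar→alveolar), same voicing; total 1. Next closest is /x/ at distance 2.

s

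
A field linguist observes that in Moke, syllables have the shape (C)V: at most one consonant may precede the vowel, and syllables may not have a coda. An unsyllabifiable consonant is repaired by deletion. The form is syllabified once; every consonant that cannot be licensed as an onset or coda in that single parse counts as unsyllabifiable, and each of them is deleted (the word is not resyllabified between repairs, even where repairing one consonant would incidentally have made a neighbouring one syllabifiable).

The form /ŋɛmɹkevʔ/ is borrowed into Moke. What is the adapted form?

Syllabifying with onset maximization leaves /m/, /ɹ/, /v/, /ʔ/ stranded (no codas are permitted; onsets are limited to one consonant).
Deleting the stranded consonants removes /m/, /ɹ/, /v/, /ʔ/.

ŋɛke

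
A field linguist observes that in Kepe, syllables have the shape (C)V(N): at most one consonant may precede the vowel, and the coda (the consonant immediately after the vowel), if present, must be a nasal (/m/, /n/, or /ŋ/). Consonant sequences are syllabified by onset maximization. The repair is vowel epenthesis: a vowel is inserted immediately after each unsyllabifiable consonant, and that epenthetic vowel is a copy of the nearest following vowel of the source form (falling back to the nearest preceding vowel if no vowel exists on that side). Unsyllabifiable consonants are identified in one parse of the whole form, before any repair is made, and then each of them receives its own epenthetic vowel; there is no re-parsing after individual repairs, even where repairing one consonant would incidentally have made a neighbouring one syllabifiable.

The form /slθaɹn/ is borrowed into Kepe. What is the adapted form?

Syllabifying with onset maximization leaves /s/, /l/, /ɹ/, /n/ stranded (only a nasal (/m/, /n/, or /ŋ/) is licensed in coda position; onsets are limited to one consonant).
Each unlicensed consonant becomes the onset of a new syllable: /s/ → /sa/, /l/ → /la/, /ɹ/ → /ɹa/, /n/ → /na/.

salaθaɹana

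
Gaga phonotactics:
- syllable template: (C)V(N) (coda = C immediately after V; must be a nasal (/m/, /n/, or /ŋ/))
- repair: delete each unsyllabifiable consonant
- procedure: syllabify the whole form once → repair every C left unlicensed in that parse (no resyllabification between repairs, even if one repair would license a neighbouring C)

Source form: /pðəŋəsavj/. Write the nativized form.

ðəŋəsa

The consonants /p/, /v/, /j/ cannot be parsed into a legal (C)V(N) syllable (only a nasal (/m/, /n/, or /ŋ/) is licensed in coda position; onsets are limited to one consonant).
Deletion applies to /p/, /v/, /j/.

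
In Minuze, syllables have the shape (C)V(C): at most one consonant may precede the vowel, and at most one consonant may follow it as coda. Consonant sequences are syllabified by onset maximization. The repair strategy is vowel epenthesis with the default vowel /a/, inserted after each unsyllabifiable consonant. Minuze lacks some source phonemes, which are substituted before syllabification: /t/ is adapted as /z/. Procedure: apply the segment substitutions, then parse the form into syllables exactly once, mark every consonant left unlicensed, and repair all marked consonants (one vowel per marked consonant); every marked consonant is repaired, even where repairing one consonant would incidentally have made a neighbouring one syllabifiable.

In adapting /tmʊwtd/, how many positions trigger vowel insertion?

3

After substitution the input is /zmʊwzd/.
The unsyllabifiable consonants are /z/, /z/, /d/; each receives one epenthetic vowel.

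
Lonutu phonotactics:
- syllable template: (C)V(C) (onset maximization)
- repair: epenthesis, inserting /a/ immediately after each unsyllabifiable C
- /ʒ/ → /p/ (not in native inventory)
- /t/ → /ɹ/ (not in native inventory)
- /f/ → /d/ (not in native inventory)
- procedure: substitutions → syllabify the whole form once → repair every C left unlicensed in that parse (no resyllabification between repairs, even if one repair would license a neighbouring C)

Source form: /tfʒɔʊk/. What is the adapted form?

Substitution: /t/ → /ɹ/, /f/ → /d/, /ʒ/ → /p/, giving /ɹdpɔʊk/.
The consonants /ɹ/, /d/ cannot be parsed into a legal (C)V(C) syllable (at most one coda consonant is licensed; onsets are limited to one consonant).
Inserting the epenthetic vowel yields /ɹ/ → /ɹa/, /d/ → /da/.

ɹadapɔʊk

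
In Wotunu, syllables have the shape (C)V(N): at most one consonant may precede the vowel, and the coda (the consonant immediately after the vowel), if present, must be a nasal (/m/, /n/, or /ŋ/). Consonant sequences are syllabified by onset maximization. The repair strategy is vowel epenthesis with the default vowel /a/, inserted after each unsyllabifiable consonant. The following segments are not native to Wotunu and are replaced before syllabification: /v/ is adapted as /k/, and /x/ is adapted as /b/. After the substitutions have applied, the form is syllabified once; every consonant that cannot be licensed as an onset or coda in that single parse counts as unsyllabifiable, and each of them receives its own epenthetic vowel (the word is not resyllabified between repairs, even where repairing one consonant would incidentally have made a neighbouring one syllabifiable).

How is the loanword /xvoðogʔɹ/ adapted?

bakoðogaʔaɹa

Substitution: /x/ → /b/, /v/ → /k/, giving /bkoðogʔɹ/.
Under (C)V(N), the unsyllabifiable consonants are /b/, /g/, /ʔ/, /ɹ/ (only a nasal (/m/, /n/, or /ŋ/) is licensed in coda position; onsets are limited to one consonant).
Each unlicensed consonant becomes the onset of a new syllable: /b/ → /ba/, /g/ → /ga/, /ʔ/ → /ʔa/, /ɹ/ → /ɹa/.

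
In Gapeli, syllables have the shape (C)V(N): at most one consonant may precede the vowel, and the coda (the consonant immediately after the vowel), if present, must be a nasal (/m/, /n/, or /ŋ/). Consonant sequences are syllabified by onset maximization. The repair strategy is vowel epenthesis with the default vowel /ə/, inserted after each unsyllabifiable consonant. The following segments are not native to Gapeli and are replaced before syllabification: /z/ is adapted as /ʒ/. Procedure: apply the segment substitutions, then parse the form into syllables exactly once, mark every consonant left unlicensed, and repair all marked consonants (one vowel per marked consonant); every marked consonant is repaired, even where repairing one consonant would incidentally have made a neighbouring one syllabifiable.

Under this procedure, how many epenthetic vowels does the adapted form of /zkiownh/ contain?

After substitution the input is /ʒkiownh/.
The unsyllabifiable consonants are /ʒ/, /w/, /n/, /h/; each receives one epenthetic vowel.

4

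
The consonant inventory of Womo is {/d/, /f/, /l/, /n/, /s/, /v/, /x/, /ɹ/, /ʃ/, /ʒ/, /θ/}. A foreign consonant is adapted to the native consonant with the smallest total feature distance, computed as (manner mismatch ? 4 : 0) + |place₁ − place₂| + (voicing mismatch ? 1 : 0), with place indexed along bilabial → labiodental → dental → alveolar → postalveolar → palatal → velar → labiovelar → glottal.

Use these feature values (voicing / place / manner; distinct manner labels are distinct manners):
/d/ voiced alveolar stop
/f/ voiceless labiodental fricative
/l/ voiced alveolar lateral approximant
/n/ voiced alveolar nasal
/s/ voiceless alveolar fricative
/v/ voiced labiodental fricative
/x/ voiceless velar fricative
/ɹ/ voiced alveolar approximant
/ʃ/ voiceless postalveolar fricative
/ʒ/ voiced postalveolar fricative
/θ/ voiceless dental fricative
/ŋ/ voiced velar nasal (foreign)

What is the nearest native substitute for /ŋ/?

n

/n/ is closest: same manner (nasal), place distance 3 (velar→alveolar), same voicing; total 3. Next closest is /x/ at distance 5.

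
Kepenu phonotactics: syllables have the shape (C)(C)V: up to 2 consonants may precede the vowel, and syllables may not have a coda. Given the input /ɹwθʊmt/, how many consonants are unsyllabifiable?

3

Syllabifying with onset maximization leaves /ɹ/, /m/, /t/ stranded (no codas are permitted; onsets may contain at most 2 consonants).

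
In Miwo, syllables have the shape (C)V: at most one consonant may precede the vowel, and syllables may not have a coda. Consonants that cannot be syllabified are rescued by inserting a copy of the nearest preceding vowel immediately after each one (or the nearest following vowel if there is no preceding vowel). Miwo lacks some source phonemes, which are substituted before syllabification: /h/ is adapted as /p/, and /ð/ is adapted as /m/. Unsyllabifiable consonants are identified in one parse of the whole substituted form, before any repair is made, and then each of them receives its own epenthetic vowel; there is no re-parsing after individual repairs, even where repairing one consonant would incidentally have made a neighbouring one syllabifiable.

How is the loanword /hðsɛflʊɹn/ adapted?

pɛmɛsɛfɛlʊɹʊnʊ

Substitution: /h/ → /p/, /ð/ → /m/, giving /pmsɛflʊɹn/.
The consonants /p/, /m/, /f/, /ɹ/, /n/ cannot be parsed into a legal (C)V syllable (no codas are permitted; onsets are limited to one consonant).
Epenthesis after each stranded consonant: /p/ → /pɛ/, /m/ → /mɛ/, /f/ → /fɛ/, /ɹ/ → /ɹʊ/, /n/ → /nʊ/.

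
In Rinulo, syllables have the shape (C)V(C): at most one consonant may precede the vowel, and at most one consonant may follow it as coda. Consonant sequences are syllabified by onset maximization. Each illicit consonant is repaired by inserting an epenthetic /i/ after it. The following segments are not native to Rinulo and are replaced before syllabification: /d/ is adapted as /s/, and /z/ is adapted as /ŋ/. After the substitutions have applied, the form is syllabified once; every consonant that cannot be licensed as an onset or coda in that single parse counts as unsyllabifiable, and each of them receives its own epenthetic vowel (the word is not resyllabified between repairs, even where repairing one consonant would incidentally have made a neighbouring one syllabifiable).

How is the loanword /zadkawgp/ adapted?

ŋaskawgipi

Substitution: /z/ → /ŋ/, /d/ → /s/, giving /ŋaskawgp/.
Under (C)V(C), the unsyllabifiable consonants are /g/, /p/ (at most one coda consonant is licensed; onsets are limited to one consonant).
Epenthesis after each stranded consonant: /g/ → /gi/, /p/ → /pi/.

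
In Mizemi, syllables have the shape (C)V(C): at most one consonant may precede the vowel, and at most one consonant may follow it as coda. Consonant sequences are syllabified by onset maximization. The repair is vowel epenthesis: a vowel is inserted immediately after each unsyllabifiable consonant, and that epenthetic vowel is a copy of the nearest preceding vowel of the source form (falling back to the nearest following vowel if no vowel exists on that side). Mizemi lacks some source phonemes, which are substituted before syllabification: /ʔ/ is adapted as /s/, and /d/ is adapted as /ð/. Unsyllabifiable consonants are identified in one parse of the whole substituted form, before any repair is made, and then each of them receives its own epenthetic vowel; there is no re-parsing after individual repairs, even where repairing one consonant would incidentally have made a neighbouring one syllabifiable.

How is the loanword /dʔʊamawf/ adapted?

ðʊsʊamawfa

Substitution: /d/ → /ð/, /ʔ/ → /s/, giving /ðsʊamawf/.
The consonants /ð/, /f/ cannot be parsed into a legal (C)V(C) syllable (at most one coda consonant is licensed; onsets are limited to one consonant).
Epenthesis after each stranded consonant: /ð/ → /ðʊ/, /f/ → /fa/.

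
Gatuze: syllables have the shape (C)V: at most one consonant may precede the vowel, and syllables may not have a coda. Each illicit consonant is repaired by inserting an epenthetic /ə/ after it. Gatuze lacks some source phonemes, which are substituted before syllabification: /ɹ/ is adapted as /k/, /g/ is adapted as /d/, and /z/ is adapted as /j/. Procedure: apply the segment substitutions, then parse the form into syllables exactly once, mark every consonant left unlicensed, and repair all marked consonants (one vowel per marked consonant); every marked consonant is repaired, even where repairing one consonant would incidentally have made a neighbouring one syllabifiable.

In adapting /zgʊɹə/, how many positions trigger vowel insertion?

1

After substitution the input is /jdʊkə/.
The unsyllabifiable consonants are /j/; each receives one epenthetic vowel.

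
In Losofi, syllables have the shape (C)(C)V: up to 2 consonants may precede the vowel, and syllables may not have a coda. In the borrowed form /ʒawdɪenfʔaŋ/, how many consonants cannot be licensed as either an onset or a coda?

2

Under (C)(C)V, the unsyllabifiable consonants are /n/, /ŋ/ (no codas are permitted; onsets may contain at most 2 consonants).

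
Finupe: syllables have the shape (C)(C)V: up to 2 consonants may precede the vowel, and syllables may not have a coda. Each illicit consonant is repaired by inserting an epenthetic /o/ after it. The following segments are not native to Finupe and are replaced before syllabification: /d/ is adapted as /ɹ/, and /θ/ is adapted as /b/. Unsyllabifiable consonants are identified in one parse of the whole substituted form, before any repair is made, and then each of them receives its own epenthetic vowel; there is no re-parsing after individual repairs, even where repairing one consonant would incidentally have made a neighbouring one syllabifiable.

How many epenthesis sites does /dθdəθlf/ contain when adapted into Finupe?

4

After substitution the input is /ɹbɹəblf/.
The unsyllabifiable consonants are /ɹ/, /b/, /l/, /f/; each receives one epenthetic vowel.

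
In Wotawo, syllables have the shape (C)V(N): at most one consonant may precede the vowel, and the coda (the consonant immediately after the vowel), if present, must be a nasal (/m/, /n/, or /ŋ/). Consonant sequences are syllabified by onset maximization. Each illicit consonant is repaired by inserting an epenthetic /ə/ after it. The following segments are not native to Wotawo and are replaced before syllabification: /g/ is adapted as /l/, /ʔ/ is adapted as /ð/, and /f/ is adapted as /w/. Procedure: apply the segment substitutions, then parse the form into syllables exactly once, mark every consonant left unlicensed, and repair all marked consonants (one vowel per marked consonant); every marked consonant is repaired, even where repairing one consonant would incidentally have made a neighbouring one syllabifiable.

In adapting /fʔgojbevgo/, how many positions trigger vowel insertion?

After substitution the input is /wðlojbevlo/.
The unsyllabifiable consonants are /w/, /ð/, /j/, /v/; each receives one epenthetic vowel.

4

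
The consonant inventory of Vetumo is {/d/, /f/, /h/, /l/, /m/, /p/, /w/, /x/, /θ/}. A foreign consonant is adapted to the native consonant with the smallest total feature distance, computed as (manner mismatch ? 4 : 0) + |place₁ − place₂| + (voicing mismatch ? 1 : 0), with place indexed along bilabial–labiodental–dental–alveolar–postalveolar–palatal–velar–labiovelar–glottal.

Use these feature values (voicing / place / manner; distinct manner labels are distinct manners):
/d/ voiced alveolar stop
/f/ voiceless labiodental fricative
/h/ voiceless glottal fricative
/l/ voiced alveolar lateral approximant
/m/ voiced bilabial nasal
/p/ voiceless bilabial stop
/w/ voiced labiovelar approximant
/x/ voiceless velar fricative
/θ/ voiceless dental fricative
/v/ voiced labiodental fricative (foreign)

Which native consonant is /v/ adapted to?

f

/f/ is closest: same manner (fricative), place distance 0 (labiodental→labiodental), voicing differs (+1); total 1. Next closest is /θ/ at distance 2.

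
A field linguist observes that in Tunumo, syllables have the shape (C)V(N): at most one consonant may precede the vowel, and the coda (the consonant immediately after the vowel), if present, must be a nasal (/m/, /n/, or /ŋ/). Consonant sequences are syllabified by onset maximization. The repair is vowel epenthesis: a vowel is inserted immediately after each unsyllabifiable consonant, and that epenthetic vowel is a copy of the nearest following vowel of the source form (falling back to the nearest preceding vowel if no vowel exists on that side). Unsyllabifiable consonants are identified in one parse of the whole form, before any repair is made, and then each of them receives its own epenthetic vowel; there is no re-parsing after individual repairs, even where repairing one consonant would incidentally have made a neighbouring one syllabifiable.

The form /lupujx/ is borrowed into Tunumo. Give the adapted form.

lupujuxu

The consonants /j/, /x/ cannot be parsed into a legal (C)V(N) syllable (only a nasal (/m/, /n/, or /ŋ/) is licensed in coda position; onsets are limited to one consonant).
Each unlicensed consonant becomes the onset of a new syllable: /j/ → /ju/, /x/ → /xu/.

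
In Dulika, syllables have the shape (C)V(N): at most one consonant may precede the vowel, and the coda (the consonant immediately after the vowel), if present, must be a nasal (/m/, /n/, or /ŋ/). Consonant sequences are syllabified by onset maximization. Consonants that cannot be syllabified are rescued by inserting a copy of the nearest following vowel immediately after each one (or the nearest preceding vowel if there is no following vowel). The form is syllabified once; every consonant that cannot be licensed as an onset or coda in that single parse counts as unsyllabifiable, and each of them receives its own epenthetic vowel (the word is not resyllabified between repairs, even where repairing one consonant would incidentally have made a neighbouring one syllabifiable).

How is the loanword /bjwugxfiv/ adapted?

Syllabifying with onset maximization leaves /b/, /j/, /g/, /x/, /v/ stranded (only a nasal (/m/, /n/, or /ŋ/) is licensed in coda position; onsets are limited to one consonant).
Inserting the epenthetic vowel yields /b/ → /bu/, /j/ → /ju/, /g/ → /gi/, /x/ → /xi/, /v/ → /vi/.

bujuwugixifivi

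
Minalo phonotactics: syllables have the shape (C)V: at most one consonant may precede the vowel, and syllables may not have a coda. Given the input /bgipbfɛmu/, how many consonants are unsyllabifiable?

The consonants /b/, /p/, /b/ cannot be parsed into a legal (C)V syllable (no codas are permitted; onsets are limited to one consonant).

3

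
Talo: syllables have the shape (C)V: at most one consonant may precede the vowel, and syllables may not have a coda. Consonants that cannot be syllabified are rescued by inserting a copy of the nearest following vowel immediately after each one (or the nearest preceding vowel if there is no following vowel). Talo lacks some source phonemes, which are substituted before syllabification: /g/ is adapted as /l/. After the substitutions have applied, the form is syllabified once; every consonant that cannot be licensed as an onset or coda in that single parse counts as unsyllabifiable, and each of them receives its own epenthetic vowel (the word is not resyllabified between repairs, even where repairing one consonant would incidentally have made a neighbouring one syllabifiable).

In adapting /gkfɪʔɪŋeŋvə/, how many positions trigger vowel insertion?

After substitution the input is /lkfɪʔɪŋeŋvə/.
The unsyllabifiable consonants are /l/, /k/, /ŋ/; each receives one epenthetic vowel.

3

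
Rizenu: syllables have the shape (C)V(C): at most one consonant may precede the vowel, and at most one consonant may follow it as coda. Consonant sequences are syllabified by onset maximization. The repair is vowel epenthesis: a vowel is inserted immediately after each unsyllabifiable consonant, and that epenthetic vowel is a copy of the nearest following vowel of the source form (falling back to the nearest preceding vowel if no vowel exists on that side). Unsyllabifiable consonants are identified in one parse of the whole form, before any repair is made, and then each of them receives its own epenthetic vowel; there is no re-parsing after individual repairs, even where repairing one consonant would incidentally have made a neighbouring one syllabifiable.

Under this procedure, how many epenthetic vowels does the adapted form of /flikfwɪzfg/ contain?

4

The unsyllabifiable consonants are /f/, /f/, /f/, /g/; each receives one epenthetic vowel.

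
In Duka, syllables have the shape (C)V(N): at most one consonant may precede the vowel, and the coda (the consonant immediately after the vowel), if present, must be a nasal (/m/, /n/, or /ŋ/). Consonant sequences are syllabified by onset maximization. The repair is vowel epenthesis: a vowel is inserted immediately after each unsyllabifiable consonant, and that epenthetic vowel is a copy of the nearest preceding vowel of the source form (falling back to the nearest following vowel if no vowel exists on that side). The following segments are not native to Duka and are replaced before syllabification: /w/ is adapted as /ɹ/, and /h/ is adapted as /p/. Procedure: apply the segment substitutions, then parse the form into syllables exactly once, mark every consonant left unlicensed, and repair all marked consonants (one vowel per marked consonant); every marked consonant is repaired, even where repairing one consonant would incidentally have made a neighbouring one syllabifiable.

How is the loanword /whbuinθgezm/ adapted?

Substitution: /w/ → /ɹ/, /h/ → /p/, giving /ɹpbuinθgezm/.
Syllabifying with onset maximization leaves /ɹ/, /p/, /θ/, /z/, /m/ stranded (only a nasal (/m/, /n/, or /ŋ/) is licensed in coda position; onsets are limited to one consonant).
Epenthesis after each stranded consonant: /ɹ/ → /ɹu/, /p/ → /pu/, /θ/ → /θi/, /z/ → /ze/, /m/ → /me/.

ɹupubuinθigezeme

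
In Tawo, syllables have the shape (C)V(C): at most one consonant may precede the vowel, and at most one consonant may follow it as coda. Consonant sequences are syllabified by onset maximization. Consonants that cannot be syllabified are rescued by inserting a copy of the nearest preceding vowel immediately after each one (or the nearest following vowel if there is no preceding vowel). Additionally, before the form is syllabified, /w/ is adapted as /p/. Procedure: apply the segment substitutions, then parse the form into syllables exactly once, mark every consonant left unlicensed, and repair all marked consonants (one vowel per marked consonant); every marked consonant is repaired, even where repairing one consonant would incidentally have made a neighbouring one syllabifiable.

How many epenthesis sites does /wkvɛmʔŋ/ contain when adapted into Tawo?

After substitution the input is /pkvɛmʔŋ/.
The unsyllabifiable consonants are /p/, /k/, /ʔ/, /ŋ/; each receives one epenthetic vowel.

4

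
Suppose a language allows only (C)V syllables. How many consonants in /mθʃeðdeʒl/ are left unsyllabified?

5

Syllabifying with onset maximization leaves /m/, /θ/, /ð/, /ʒ/, /l/ stranded (no codas are permitted; onsets are limited to one consonant).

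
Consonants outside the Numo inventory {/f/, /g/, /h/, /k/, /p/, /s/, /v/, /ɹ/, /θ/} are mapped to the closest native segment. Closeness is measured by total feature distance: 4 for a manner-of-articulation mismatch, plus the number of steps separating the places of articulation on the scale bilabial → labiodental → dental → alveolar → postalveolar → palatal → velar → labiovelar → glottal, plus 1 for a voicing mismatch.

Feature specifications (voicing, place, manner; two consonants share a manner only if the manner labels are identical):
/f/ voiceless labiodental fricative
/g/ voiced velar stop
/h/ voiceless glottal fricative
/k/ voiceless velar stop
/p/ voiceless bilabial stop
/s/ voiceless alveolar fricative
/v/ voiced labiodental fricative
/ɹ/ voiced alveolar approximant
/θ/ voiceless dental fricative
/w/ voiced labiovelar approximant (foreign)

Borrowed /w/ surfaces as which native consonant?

/ɹ/ is closest: same manner (approximant), place distance 4 (labiovelar→alveolar), same voicing; total 4. Next closest is /g/ at distance 5.

ɹ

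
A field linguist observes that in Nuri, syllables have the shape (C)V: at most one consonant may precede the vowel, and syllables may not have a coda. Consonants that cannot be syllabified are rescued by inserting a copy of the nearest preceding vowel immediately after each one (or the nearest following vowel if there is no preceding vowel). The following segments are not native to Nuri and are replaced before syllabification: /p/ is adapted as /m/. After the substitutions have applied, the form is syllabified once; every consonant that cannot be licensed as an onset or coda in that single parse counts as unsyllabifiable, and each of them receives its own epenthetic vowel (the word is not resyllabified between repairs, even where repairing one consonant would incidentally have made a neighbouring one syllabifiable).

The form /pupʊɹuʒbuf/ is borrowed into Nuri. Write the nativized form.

mumʊɹuʒubufu

Substitution: /p/ → /m/, giving /mumʊɹuʒbuf/.
Under (C)V, the unsyllabifiable consonants are /ʒ/, /f/ (no codas are permitted; onsets are limited to one consonant).
Each unlicensed consonant becomes the onset of a new syllable: /ʒ/ → /ʒu/, /f/ → /fu/.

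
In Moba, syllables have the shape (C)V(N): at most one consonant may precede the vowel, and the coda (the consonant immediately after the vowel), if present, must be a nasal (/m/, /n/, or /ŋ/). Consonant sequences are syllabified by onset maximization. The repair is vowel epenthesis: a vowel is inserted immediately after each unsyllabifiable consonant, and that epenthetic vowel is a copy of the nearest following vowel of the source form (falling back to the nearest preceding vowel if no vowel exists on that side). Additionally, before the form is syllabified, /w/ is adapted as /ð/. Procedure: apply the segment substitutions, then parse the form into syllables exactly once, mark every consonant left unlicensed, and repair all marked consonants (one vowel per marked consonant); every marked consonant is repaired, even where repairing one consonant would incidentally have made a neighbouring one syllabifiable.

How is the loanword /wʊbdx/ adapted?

ðʊbʊdʊxʊ

Substitution: /w/ → /ð/, giving /ðʊbdx/.
Syllabifying with onset maximization leaves /b/, /d/, /x/ stranded (only a nasal (/m/, /n/, or /ŋ/) is licensed in coda position; onsets are limited to one consonant).
Each unlicensed consonant becomes the onset of a new syllable: /b/ → /bʊ/, /d/ → /dʊ/, /x/ → /xʊ/.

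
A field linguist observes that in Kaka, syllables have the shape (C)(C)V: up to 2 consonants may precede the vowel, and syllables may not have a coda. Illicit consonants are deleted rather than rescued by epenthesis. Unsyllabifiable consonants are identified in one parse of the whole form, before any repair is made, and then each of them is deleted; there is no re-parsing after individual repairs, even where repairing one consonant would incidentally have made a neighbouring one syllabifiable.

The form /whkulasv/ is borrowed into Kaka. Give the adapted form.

The consonants /w/, /s/, /v/ cannot be parsed into a legal (C)(C)V syllable (no codas are permitted; onsets may contain at most 2 consonants).
Each unlicensed consonant is deleted: /w/, /s/, /v/.

hkula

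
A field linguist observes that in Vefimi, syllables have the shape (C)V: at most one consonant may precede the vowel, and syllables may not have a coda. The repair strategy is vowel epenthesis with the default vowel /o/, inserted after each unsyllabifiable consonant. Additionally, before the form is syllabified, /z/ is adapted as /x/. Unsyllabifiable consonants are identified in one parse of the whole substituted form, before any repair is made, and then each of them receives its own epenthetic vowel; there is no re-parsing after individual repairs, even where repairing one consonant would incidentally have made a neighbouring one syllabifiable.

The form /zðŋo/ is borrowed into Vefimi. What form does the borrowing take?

xoðoŋo

Substitution: /z/ → /x/, giving /xðŋo/.
Under (C)V, the unsyllabifiable consonants are /x/, /ð/ (no codas are permitted; onsets are limited to one consonant).
Each unlicensed consonant becomes the onset of a new syllable: /x/ → /xo/, /ð/ → /ðo/.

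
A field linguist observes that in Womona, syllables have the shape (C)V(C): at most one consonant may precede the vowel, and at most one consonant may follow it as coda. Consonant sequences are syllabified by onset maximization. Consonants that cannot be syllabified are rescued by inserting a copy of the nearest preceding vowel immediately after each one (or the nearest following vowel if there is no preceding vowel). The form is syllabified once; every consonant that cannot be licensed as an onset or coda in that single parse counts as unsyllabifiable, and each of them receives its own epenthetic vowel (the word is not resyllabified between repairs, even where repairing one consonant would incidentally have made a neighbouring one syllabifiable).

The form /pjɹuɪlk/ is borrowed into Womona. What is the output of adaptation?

Syllabifying with onset maximization leaves /p/, /j/, /k/ stranded (at most one coda consonant is licensed; onsets are limited to one consonant).
Epenthesis after each stranded consonant: /p/ → /pu/, /j/ → /ju/, /k/ → /kɪ/.

pujuɹuɪlkɪ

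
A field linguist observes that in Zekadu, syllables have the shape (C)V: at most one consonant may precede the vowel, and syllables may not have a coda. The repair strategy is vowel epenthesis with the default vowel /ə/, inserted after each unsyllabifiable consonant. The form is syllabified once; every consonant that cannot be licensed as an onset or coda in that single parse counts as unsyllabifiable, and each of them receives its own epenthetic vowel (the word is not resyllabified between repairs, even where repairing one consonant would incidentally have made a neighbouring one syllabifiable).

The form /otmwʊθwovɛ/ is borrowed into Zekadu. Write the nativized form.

otəməwʊθəwovɛ

Syllabifying with onset maximization leaves /t/, /m/, /θ/ stranded (no codas are permitted; onsets are limited to one consonant).
Epenthesis after each stranded consonant: /t/ → /tə/, /m/ → /mə/, /θ/ → /θə/.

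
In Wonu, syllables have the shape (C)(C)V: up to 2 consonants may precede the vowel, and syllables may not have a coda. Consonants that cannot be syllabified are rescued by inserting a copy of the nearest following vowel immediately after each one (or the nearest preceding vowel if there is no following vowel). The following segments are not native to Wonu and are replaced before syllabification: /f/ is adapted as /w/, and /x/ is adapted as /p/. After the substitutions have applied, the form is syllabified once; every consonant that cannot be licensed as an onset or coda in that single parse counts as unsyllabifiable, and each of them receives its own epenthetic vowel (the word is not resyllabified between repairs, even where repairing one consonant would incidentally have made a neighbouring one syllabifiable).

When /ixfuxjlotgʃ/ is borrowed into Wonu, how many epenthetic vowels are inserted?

After substitution the input is /ipwupjlotgʃ/.
The unsyllabifiable consonants are /p/, /t/, /g/, /ʃ/; each receives one epenthetic vowel.

4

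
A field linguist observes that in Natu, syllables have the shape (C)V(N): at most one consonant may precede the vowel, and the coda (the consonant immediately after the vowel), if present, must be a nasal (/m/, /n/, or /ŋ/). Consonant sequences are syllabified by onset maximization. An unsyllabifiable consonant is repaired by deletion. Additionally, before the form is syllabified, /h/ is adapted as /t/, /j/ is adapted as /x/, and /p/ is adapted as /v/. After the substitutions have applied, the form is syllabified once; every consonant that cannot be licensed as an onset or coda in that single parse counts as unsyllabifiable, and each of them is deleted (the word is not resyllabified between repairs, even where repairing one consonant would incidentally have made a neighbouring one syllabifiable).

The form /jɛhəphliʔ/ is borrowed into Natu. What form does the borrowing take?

xɛtəli

Substitution: /j/ → /x/, /h/ → /t/, /p/ → /v/, giving /xɛtəvtliʔ/.
The consonants /v/, /t/, /ʔ/ cannot be parsed into a legal (C)V(N) syllable (only a nasal (/m/, /n/, or /ŋ/) is licensed in coda position; onsets are limited to one consonant).
Each unlicensed consonant is deleted: /v/, /t/, /ʔ/.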